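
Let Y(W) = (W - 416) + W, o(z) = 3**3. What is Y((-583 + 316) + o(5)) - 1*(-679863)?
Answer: 678967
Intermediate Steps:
o(z) = 27
Y(W) = -416 + 2*W (Y(W) = (-416 + W) + W = -416 + 2*W)
Y((-583 + 316) + o(5)) - 1*(-679863) = (-416 + 2*((-583 + 316) + 27)) - 1*(-679863) = (-416 + 2*(-267 + 27)) + 679863 = (-416 + 2*(-240)) + 679863 = (-416 - 480) + 679863 = -896 + 679863 = 678967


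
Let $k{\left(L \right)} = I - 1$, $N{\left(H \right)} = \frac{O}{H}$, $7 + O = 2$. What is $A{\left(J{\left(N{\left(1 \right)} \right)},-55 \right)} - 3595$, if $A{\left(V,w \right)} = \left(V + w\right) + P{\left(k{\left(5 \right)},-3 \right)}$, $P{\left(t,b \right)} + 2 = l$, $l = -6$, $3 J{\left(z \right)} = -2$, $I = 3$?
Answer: $- \frac{10976}{3} \approx -3658.7$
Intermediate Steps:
$O = -5$ ($O = -7 + 2 = -5$)
$N{\left(H \right)} = - \frac{5}{H}$
$J{\left(z \right)} = - \frac{2}{3}$ ($J{\left(z \right)} = \frac{1}{3} \left(-2\right) = - \frac{2}{3}$)
$k{\left(L \right)} = 2$ ($k{\left(L \right)} = 3 - 1 = 2$)
$P{\left(t,b \right)} = -8$ ($P{\left(t,b \right)} = -2 - 6 = -8$)
$A{\left(V,w \right)} = -8 + V + w$ ($A{\left(V,w \right)} = \left(V + w\right) - 8 = -8 + V + w$)
$A{\left(J{\left(N{\left(1 \right)} \right)},-55 \right)} - 3595 = \left(-8 - \frac{2}{3} - 55\right) - 3595 = - \frac{191}{3} - 3595 = - \frac{10976}{3}$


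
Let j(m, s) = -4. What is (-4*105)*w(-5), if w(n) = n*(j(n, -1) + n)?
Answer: -18900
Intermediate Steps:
w(n) = n*(-4 + n)
(-4*105)*w(-5) = (-4*105)*(-5*(-4 - 5)) = -(-2100)*(-9) = -420*45 = -18900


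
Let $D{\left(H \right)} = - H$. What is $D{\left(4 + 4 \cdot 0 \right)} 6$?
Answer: $-24$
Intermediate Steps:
$D{\left(4 + 4 \cdot 0 \right)} 6 = - (4 + 4 \cdot 0) 6 = - (4 + 0) 6 = \left(-1\right) 4 \cdot 6 = \left(-4\right) 6 = -24$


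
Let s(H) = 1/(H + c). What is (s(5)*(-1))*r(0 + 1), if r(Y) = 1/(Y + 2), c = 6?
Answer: -1/33 ≈ -0.030303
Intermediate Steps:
s(H) = 1/(6 + H) (s(H) = 1/(H + 6) = 1/(6 + H))
r(Y) = 1/(2 + Y)
(s(5)*(-1))*r(0 + 1) = (-1/(6 + 5))/(2 + (0 + 1)) = (-1/11)/(2 + 1) = ((1/11)*(-1))/3 = -1/11*⅓ = -1/33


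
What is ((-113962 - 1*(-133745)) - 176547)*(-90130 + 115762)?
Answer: -4018174848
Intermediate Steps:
((-113962 - 1*(-133745)) - 176547)*(-90130 + 115762) = ((-113962 + 133745) - 176547)*25632 = (19783 - 176547)*25632 = -156764*25632 = -4018174848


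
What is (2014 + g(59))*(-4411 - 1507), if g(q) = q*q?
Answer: -32519410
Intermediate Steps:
g(q) = q²
(2014 + g(59))*(-4411 - 1507) = (2014 + 59²)*(-4411 - 1507) = (2014 + 3481)*(-5918) = 5495*(-5918) = -32519410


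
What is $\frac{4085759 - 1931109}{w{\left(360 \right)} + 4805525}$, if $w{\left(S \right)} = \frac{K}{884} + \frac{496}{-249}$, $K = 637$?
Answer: $\frac{36482533800}{81367127773} \approx 0.44837$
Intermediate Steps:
$w{\left(S \right)} = - \frac{21527}{16932}$ ($w{\left(S \right)} = \frac{637}{884} + \frac{496}{-249} = 637 \cdot \frac{1}{884} + 496 \left(- \frac{1}{249}\right) = \frac{49}{68} - \frac{496}{249} = - \frac{21527}{16932}$)
$\frac{4085759 - 1931109}{w{\left(360 \right)} + 4805525} = \frac{4085759 - 1931109}{- \frac{21527}{16932} + 4805525} = \frac{2154650}{\frac{81367127773}{16932}} = 2154650 \cdot \frac{16932}{81367127773} = \frac{36482533800}{81367127773}$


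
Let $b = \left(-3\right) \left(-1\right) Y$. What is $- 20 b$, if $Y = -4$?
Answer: $240$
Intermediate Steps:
$b = -12$ ($b = \left(-3\right) \left(-1\right) \left(-4\right) = 3 \left(-4\right) = -12$)
$- 20 b = \left(-20\right) \left(-12\right) = 240$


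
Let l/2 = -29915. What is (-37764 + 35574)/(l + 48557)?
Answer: 2190/11273 ≈ 0.19427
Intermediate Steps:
l = -59830 (l = 2*(-29915) = -59830)
(-37764 + 35574)/(l + 48557) = (-37764 + 35574)/(-59830 + 48557) = -2190/(-11273) = -2190*(-1/11273) = 2190/11273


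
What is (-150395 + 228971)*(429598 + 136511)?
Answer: 44482580784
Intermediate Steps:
(-150395 + 228971)*(429598 + 136511) = 78576*566109 = 44482580784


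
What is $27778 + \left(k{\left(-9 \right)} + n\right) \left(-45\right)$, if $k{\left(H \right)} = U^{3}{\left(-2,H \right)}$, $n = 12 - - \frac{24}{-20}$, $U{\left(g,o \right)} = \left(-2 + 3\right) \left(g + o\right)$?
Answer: $87187$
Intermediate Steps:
$U{\left(g,o \right)} = g + o$ ($U{\left(g,o \right)} = 1 \left(g + o\right) = g + o$)
$n = \frac{54}{5}$ ($n = 12 - \left(-24\right) \left(- \frac{1}{20}\right) = 12 - \frac{6}{5} = \frac{54}{5} \approx 10.8$)
$k{\left(H \right)} = \left(-2 + H\right)^{3}$
$27778 + \left(k{\left(-9 \right)} + n\right) \left(-45\right) = 27778 + \left(\left(-2 - 9\right)^{3} + \frac{54}{5}\right) \left(-45\right) = 27778 + \left(\left(-11\right)^{3} + \frac{54}{5}\right) \left(-45\right) = 27778 + \left(-1331 + \frac{54}{5}\right) \left(-45\right) = 27778 - -59409 = 27778 + 59409 = 87187$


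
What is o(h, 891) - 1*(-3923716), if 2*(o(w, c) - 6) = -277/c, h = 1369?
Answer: 6992072327/1782 ≈ 3.9237e+6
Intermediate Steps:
o(w, c) = 6 - 277/(2*c) (o(w, c) = 6 + (-277/c)/2 = 6 - 277/(2*c))
o(h, 891) - 1*(-3923716) = (6 - 277/2/891) - 1*(-3923716) = (6 - 277/2*1/891) + 3923716 = (6 - 277/1782) + 3923716 = 10415/1782 + 3923716 = 6992072327/1782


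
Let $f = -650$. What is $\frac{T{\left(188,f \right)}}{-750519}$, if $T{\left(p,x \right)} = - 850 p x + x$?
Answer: $- \frac{103869350}{750519} \approx -138.4$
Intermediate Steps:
$T{\left(p,x \right)} = x - 850 p x$ ($T{\left(p,x \right)} = - 850 p x + x = x - 850 p x$)
$\frac{T{\left(188,f \right)}}{-750519} = \frac{\left(-650\right) \left(1 - 159800\right)}{-750519} = - 650 \left(1 - 159800\right) \left(- \frac{1}{750519}\right) = \left(-650\right) \left(-159799\right) \left(- \frac{1}{750519}\right) = 103869350 \left(- \frac{1}{750519}\right) = - \frac{103869350}{750519}$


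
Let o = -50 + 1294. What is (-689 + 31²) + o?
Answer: 1516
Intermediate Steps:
o = 1244
(-689 + 31²) + o = (-689 + 31²) + 1244 = (-689 + 961) + 1244 = 272 + 1244 = 1516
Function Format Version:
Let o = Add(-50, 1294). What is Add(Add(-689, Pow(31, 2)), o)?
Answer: 1516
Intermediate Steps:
o = 1244
Add(Add(-689, Pow(31, 2)), o) = Add(Add(-689, Pow(31, 2)), 1244) = Add(Add(-689, 961), 1244) = Add(272, 1244) = 1516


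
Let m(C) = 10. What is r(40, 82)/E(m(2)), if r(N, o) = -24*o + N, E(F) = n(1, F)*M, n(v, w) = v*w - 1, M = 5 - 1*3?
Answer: -964/9 ≈ -107.11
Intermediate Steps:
M = 2 (M = 5 - 3 = 2)
n(v, w) = -1 + v*w
E(F) = -2 + 2*F (E(F) = (-1 + 1*F)*2 = (-1 + F)*2 = -2 + 2*F)
r(N, o) = N - 24*o
r(40, 82)/E(m(2)) = (40 - 24*82)/(-2 + 2*10) = (40 - 1968)/(-2 + 20) = -1928/18 = -1928*1/18 = -964/9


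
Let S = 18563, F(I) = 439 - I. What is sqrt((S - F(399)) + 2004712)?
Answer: sqrt(2023235) ≈ 1422.4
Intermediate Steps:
sqrt((S - F(399)) + 2004712) = sqrt((18563 - (439 - 1*399)) + 2004712) = sqrt((18563 - (439 - 399)) + 2004712) = sqrt((18563 - 1*40) + 2004712) = sqrt((18563 - 40) + 2004712) = sqrt(18523 + 2004712) = sqrt(2023235)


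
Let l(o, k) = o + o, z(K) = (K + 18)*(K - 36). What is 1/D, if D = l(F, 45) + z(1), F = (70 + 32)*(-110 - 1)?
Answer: -1/23309 ≈ -4.2902e-5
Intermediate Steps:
z(K) = (-36 + K)*(18 + K) (z(K) = (18 + K)*(-36 + K) = (-36 + K)*(18 + K))
F = -11322 (F = 102*(-111) = -11322)
l(o, k) = 2*o
D = -23309 (D = 2*(-11322) + (-648 + 1² - 18*1) = -22644 + (-648 + 1 - 18) = -22644 - 665 = -23309)
1/D = 1/(-23309) = -1/23309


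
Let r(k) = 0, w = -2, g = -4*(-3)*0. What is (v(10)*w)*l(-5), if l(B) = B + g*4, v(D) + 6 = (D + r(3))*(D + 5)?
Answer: 1440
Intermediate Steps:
g = 0 (g = 12*0 = 0)
v(D) = -6 + D*(5 + D) (v(D) = -6 + (D + 0)*(D + 5) = -6 + D*(5 + D))
l(B) = B (l(B) = B + 0*4 = B + 0 = B)
(v(10)*w)*l(-5) = ((-6 + 10² + 5*10)*(-2))*(-5) = ((-6 + 100 + 50)*(-2))*(-5) = (144*(-2))*(-5) = -288*(-5) = 1440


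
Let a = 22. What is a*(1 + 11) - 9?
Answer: 255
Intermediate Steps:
a*(1 + 11) - 9 = 22*(1 + 11) - 9 = 22*12 - 9 = 264 - 9 = 255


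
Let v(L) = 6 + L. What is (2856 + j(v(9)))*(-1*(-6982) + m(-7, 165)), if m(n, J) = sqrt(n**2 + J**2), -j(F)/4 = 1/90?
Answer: 897312676/45 + 128518*sqrt(27274)/45 ≈ 2.0412e+7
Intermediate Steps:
j(F) = -2/45 (j(F) = -4/90 = -4*1/90 = -2/45)
m(n, J) = sqrt(J**2 + n**2)
(2856 + j(v(9)))*(-1*(-6982) + m(-7, 165)) = (2856 - 2/45)*(-1*(-6982) + sqrt(165**2 + (-7)**2)) = 128518*(6982 + sqrt(27225 + 49))/45 = 128518*(6982 + sqrt(27274))/45 = 897312676/45 + 128518*sqrt(27274)/45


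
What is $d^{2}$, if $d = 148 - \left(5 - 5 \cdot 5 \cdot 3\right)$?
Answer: $47524$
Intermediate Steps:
$d = 218$ ($d = 148 + \left(-5 + 25 \cdot 3\right) = 148 + \left(-5 + 75\right) = 148 + 70 = 218$)
$d^{2} = 218^{2} = 47524$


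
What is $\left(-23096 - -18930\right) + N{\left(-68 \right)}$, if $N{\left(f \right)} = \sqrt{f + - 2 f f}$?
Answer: $-4166 + 2 i \sqrt{2329} \approx -4166.0 + 96.519 i$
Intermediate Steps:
$N{\left(f \right)} = \sqrt{f - 2 f^{2}}$
$\left(-23096 - -18930\right) + N{\left(-68 \right)} = \left(-23096 - -18930\right) + \sqrt{- 68 \left(1 - -136\right)} = \left(-23096 + 18930\right) + \sqrt{- 68 \left(1 + 136\right)} = -4166 + \sqrt{\left(-68\right) 137} = -4166 + \sqrt{-9316} = -4166 + 2 i \sqrt{2329}$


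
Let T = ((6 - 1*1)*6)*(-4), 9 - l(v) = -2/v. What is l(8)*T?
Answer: -1110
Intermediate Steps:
l(v) = 9 + 2/v (l(v) = 9 - (-2)/v = 9 + 2/v)
T = -120 (T = ((6 - 1)*6)*(-4) = (5*6)*(-4) = 30*(-4) = -120)
l(8)*T = (9 + 2/8)*(-120) = (9 + 2*(⅛))*(-120) = (9 + ¼)*(-120) = (37/4)*(-120) = -1110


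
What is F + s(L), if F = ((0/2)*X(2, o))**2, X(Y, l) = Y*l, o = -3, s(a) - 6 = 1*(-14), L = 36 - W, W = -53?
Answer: -8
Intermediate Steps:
L = 89 (L = 36 - 1*(-53) = 36 + 53 = 89)
s(a) = -8 (s(a) = 6 + 1*(-14) = 6 - 14 = -8)
F = 0 (F = ((0/2)*(2*(-3)))**2 = ((0*(1/2))*(-6))**2 = (0*(-6))**2 = 0**2 = 0)
F + s(L) = 0 - 8 = -8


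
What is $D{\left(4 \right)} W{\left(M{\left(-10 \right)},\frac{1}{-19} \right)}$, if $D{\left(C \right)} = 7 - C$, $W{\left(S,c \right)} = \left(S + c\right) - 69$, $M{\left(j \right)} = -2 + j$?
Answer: $- \frac{4620}{19} \approx -243.16$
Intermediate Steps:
$W{\left(S,c \right)} = -69 + S + c$
$D{\left(4 \right)} W{\left(M{\left(-10 \right)},\frac{1}{-19} \right)} = \left(7 - 4\right) \left(-69 - 12 + \frac{1}{-19}\right) = \left(7 - 4\right) \left(-69 - 12 - \frac{1}{19}\right) = 3 \left(- \frac{1540}{19}\right) = - \frac{4620}{19}$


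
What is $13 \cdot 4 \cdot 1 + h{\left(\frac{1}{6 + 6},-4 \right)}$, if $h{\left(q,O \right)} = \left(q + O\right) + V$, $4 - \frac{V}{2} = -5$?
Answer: $\frac{793}{12} \approx 66.083$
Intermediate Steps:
$V = 18$ ($V = 8 - -10 = 8 + 10 = 18$)
$h{\left(q,O \right)} = 18 + O + q$ ($h{\left(q,O \right)} = \left(q + O\right) + 18 = \left(O + q\right) + 18 = 18 + O + q$)
$13 \cdot 4 \cdot 1 + h{\left(\frac{1}{6 + 6},-4 \right)} = 13 \cdot 4 \cdot 1 + \left(18 - 4 + \frac{1}{6 + 6}\right) = 13 \cdot 4 + \left(18 - 4 + \frac{1}{12}\right) = 52 + \left(18 - 4 + \frac{1}{12}\right) = 52 + \frac{169}{12} = \frac{793}{12}$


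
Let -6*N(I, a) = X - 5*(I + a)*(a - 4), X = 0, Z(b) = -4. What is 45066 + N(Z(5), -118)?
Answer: 172408/3 ≈ 57469.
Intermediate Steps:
N(I, a) = 5*(-4 + a)*(I + a)/6 (N(I, a) = -(0 - 5*(I + a)*(a - 4))/6 = -(0 - 5*(I + a)*(-4 + a))/6 = -(0 - 5*(-4 + a)*(I + a))/6 = -(-5)*(-4 + a)*(I + a)/6 = 5*(-4 + a)*(I + a)/6)
45066 + N(Z(5), -118) = 45066 + (-10/3*(-4) - 10/3*(-118) + (⅚)*(-118)² + (⅚)*(-4)*(-118)) = 45066 + (40/3 + 1180/3 + (⅚)*13924 + 1180/3) = 45066 + (40/3 + 1180/3 + 34810/3 + 1180/3) = 45066 + 37210/3 = 172408/3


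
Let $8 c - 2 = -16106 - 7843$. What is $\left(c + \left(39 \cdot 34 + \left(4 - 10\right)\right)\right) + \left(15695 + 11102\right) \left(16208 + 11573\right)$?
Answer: $\frac{5955566269}{8} \approx 7.4445 \cdot 10^{8}$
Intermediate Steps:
$c = - \frac{23947}{8}$ ($c = \frac{1}{4} + \frac{-16106 - 7843}{8} = \frac{1}{4} + \frac{1}{8} \left(-23949\right) = \frac{1}{4} - \frac{23949}{8} = - \frac{23947}{8} \approx -2993.4$)
$\left(c + \left(39 \cdot 34 + \left(4 - 10\right)\right)\right) + \left(15695 + 11102\right) \left(16208 + 11573\right) = \left(- \frac{23947}{8} + \left(39 \cdot 34 + \left(4 - 10\right)\right)\right) + \left(15695 + 11102\right) \left(16208 + 11573\right) = \left(- \frac{23947}{8} + \left(1326 - 6\right)\right) + 26797 \cdot 27781 = \left(- \frac{23947}{8} + 1320\right) + 744447457 = - \frac{13387}{8} + 744447457 = \frac{5955566269}{8}$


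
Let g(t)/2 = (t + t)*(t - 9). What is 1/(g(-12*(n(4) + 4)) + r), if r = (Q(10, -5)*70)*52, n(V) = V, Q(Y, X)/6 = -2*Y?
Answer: -1/396480 ≈ -2.5222e-6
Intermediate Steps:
Q(Y, X) = -12*Y (Q(Y, X) = 6*(-2*Y) = -12*Y)
r = -436800 (r = (-12*10*70)*52 = -120*70*52 = -8400*52 = -436800)
g(t) = 4*t*(-9 + t) (g(t) = 2*((t + t)*(t - 9)) = 2*((2*t)*(-9 + t)) = 2*(2*t*(-9 + t)) = 4*t*(-9 + t))
1/(g(-12*(n(4) + 4)) + r) = 1/(4*(-12*(4 + 4))*(-9 - 12*(4 + 4)) - 436800) = 1/(4*(-12*8)*(-9 - 12*8) - 436800) = 1/(4*(-96)*(-9 - 96) - 436800) = 1/(4*(-96)*(-105) - 436800) = 1/(40320 - 436800) = 1/(-396480) = -1/396480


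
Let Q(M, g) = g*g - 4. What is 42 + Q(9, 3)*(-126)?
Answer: -588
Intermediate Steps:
Q(M, g) = -4 + g² (Q(M, g) = g² - 4 = -4 + g²)
42 + Q(9, 3)*(-126) = 42 + (-4 + 3²)*(-126) = 42 + (-4 + 9)*(-126) = 42 + 5*(-126) = 42 - 630 = -588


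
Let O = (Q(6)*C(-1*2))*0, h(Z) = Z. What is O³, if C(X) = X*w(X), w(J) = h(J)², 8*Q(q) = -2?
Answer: 0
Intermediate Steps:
Q(q) = -¼ (Q(q) = (⅛)*(-2) = -¼)
w(J) = J²
C(X) = X³ (C(X) = X*X² = X³)
O = 0 (O = -(-1*2)³/4*0 = -¼*(-2)³*0 = -¼*(-8)*0 = 2*0 = 0)
O³ = 0³ = 0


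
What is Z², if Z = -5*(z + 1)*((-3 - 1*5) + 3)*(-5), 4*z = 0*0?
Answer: 15625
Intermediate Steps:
z = 0 (z = (0*0)/4 = (¼)*0 = 0)
Z = -125 (Z = -5*(0 + 1)*((-3 - 1*5) + 3)*(-5) = -5*((-3 - 5) + 3)*(-5) = -5*(-8 + 3)*(-5) = -5*(-5)*(-5) = 25*(-5) = -125)
Z² = (-125)² = 15625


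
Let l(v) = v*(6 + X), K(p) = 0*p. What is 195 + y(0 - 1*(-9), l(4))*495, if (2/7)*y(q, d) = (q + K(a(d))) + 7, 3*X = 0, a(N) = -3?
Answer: 27915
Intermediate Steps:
X = 0 (X = (⅓)*0 = 0)
K(p) = 0
l(v) = 6*v (l(v) = v*(6 + 0) = v*6 = 6*v)
y(q, d) = 49/2 + 7*q/2 (y(q, d) = 7*((q + 0) + 7)/2 = 7*(q + 7)/2 = 7*(7 + q)/2 = 49/2 + 7*q/2)
195 + y(0 - 1*(-9), l(4))*495 = 195 + (49/2 + 7*(0 - 1*(-9))/2)*495 = 195 + (49/2 + 7*(0 + 9)/2)*495 = 195 + (49/2 + (7/2)*9)*495 = 195 + (49/2 + 63/2)*495 = 195 + 56*495 = 195 + 27720 = 27915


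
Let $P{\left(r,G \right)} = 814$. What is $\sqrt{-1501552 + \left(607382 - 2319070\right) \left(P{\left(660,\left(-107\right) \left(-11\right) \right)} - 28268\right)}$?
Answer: $160 \sqrt{1835593} \approx 2.1677 \cdot 10^{5}$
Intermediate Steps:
$\sqrt{-1501552 + \left(607382 - 2319070\right) \left(P{\left(660,\left(-107\right) \left(-11\right) \right)} - 28268\right)} = \sqrt{-1501552 + \left(607382 - 2319070\right) \left(814 - 28268\right)} = \sqrt{-1501552 - -46992682352} = \sqrt{-1501552 + 46992682352} = \sqrt{46991180800} = 160 \sqrt{1835593}$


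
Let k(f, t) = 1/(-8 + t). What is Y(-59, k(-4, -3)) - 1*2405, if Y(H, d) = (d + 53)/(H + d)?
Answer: -781916/325 ≈ -2405.9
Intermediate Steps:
Y(H, d) = (53 + d)/(H + d)
Y(-59, k(-4, -3)) - 1*2405 = (53 + 1/(-8 - 3))/(-59 + 1/(-8 - 3)) - 1*2405 = (53 + 1/(-11))/(-59 + 1/(-11)) - 2405 = (53 - 1/11)/(-59 - 1/11) - 2405 = (582/11)/(-650/11) - 2405 = -11/650*582/11 - 2405 = -291/325 - 2405 = -781916/325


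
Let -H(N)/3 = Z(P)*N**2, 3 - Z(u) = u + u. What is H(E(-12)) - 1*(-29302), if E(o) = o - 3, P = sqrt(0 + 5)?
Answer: 27277 + 1350*sqrt(5) ≈ 30296.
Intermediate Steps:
P = sqrt(5) ≈ 2.2361
E(o) = -3 + o
Z(u) = 3 - 2*u (Z(u) = 3 - (u + u) = 3 - 2*u)
H(N) = -3*N**2*(3 - 2*sqrt(5)) (H(N) = -3*(3 - 2*sqrt(5))*N**2 = -3*N**2*(3 - 2*sqrt(5)))
H(E(-12)) - 1*(-29302) = (-3 - 12)**2*(-9 + 6*sqrt(5)) - 1*(-29302) = (-15)**2*(-9 + 6*sqrt(5)) + 29302 = 225*(-9 + 6*sqrt(5)) + 29302 = (-2025 + 1350*sqrt(5)) + 29302 = 27277 + 1350*sqrt(5)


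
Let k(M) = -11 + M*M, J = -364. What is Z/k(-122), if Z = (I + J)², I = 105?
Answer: 67081/14873 ≈ 4.5103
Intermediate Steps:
k(M) = -11 + M²
Z = 67081 (Z = (105 - 364)² = (-259)² = 67081)
Z/k(-122) = 67081/(-11 + (-122)²) = 67081/(-11 + 14884) = 67081/14873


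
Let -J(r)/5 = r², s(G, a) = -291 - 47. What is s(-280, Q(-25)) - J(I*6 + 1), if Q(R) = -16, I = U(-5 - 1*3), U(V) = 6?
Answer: 6507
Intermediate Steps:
I = 6
s(G, a) = -338
J(r) = -5*r²
s(-280, Q(-25)) - J(I*6 + 1) = -338 - (-5)*(6*6 + 1)² = -338 - (-5)*(36 + 1)² = -338 - (-5)*37² = -338 - (-5)*1369 = -338 - 1*(-6845) = -338 + 6845 = 6507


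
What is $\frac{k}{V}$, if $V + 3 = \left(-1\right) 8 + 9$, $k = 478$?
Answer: $-239$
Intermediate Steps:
$V = -2$ ($V = -3 + \left(\left(-1\right) 8 + 9\right) = -3 + \left(-8 + 9\right) = -3 + 1 = -2$)
$\frac{k}{V} = \frac{478}{-2} = 478 \left(- \frac{1}{2}\right) = -239$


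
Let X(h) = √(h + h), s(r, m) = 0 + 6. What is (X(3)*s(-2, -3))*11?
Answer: 66*√6 ≈ 161.67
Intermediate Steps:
s(r, m) = 6
X(h) = √2*√h (X(h) = √(2*h) = √2*√h)
(X(3)*s(-2, -3))*11 = ((√2*√3)*6)*11 = (√6*6)*11 = (6*√6)*11 = 66*√6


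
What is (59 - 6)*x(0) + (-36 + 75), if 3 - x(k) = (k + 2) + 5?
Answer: -173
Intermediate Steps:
x(k) = -4 - k (x(k) = 3 - ((k + 2) + 5) = 3 - ((2 + k) + 5) = 3 - (7 + k) = 3 + (-7 - k) = -4 - k)
(59 - 6)*x(0) + (-36 + 75) = (59 - 6)*(-4 - 1*0) + (-36 + 75) = 53*(-4 + 0) + 39 = 53*(-4) + 39 = -212 + 39 = -173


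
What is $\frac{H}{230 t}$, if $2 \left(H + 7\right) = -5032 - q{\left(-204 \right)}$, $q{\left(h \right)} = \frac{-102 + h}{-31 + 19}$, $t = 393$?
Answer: $- \frac{147}{5240} \approx -0.028053$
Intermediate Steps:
$q{\left(h \right)} = \frac{17}{2} - \frac{h}{12}$ ($q{\left(h \right)} = \frac{-102 + h}{-12} = \left(-102 + h\right) \left(- \frac{1}{12}\right) = \frac{17}{2} - \frac{h}{12}$)
$H = - \frac{10143}{4}$ ($H = -7 + \frac{-5032 - \left(\frac{17}{2} - -17\right)}{2} = -7 + \frac{-5032 - \left(\frac{17}{2} + 17\right)}{2} = -7 + \frac{-5032 - \frac{51}{2}}{2} = -7 + \frac{1}{2} \left(- \frac{10115}{2}\right) = -7 - \frac{10115}{4} = - \frac{10143}{4} \approx -2535.8$)
$\frac{H}{230 t} = - \frac{10143}{4 \cdot 230 \cdot 393} = - \frac{10143}{4 \cdot 90390} = \left(- \frac{10143}{4}\right) \frac{1}{90390} = - \frac{147}{5240}$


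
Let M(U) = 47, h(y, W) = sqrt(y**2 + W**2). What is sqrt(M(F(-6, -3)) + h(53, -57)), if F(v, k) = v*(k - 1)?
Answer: sqrt(47 + sqrt(6058)) ≈ 11.173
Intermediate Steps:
F(v, k) = v*(-1 + k)
h(y, W) = sqrt(W**2 + y**2)
sqrt(M(F(-6, -3)) + h(53, -57)) = sqrt(47 + sqrt((-57)**2 + 53**2)) = sqrt(47 + sqrt(3249 + 2809)) = sqrt(47 + sqrt(6058))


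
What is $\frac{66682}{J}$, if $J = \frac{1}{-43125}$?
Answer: $-2875661250$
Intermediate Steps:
$J = - \frac{1}{43125} \approx -2.3188 \cdot 10^{-5}$
$\frac{66682}{J} = \frac{66682}{- \frac{1}{43125}} = 66682 \left(-43125\right) = -2875661250$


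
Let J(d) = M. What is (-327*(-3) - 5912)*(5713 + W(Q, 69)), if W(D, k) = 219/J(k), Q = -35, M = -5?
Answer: -139774126/5 ≈ -2.7955e+7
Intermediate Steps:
J(d) = -5
W(D, k) = -219/5 (W(D, k) = 219/(-5) = 219*(-1/5) = -219/5)
(-327*(-3) - 5912)*(5713 + W(Q, 69)) = (-327*(-3) - 5912)*(5713 - 219/5) = (981 - 5912)*(28346/5) = -4931*28346/5 = -139774126/5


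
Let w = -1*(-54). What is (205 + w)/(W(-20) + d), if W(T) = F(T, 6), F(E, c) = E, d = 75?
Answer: 259/55 ≈ 4.7091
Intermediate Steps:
w = 54
W(T) = T
(205 + w)/(W(-20) + d) = (205 + 54)/(-20 + 75) = 259/55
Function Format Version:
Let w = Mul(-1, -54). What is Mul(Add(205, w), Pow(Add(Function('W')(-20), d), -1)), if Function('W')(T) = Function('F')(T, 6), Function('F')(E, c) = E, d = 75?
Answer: Rational(259, 55) ≈ 4.7091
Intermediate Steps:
w = 54
Function('W')(T) = T
Mul(Add(205, w), Pow(Add(Function('W')(-20), d), -1)) = Mul(Add(205, 54), Pow(Add(-20, 75), -1)) = Mul(259, Pow(55, -1)) = Mul(259, Rational(1, 55)) = Rational(259, 55)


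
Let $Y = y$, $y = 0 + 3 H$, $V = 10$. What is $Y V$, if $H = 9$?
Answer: $270$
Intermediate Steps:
$y = 27$ ($y = 0 + 3 \cdot 9 = 0 + 27 = 27$)
$Y = 27$
$Y V = 27 \cdot 10 = 270$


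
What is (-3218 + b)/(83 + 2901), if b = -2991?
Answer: -6209/2984 ≈ -2.0808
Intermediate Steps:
(-3218 + b)/(83 + 2901) = (-3218 - 2991)/(83 + 2901) = -6209/2984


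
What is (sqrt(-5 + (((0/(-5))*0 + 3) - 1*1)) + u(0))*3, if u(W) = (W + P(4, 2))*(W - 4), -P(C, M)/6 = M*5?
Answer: 720 + 3*I*sqrt(3) ≈ 720.0 + 5.1962*I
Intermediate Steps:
P(C, M) = -30*M (P(C, M) = -6*M*5 = -30*M)
u(W) = (-60 + W)*(-4 + W) (u(W) = (W - 30*2)*(W - 4) = (W - 60)*(-4 + W) = (-60 + W)*(-4 + W))
(sqrt(-5 + (((0/(-5))*0 + 3) - 1*1)) + u(0))*3 = (sqrt(-5 + (((0/(-5))*0 + 3) - 1*1)) + (240 + 0**2 - 64*0))*3 = (sqrt(-5 + (((0*(-1/5))*0 + 3) - 1)) + (240 + 0 + 0))*3 = (sqrt(-5 + ((0*0 + 3) - 1)) + 240)*3 = (sqrt(-5 + ((0 + 3) - 1)) + 240)*3 = (sqrt(-5 + (3 - 1)) + 240)*3 = (sqrt(-5 + 2) + 240)*3 = (sqrt(-3) + 240)*3 = (I*sqrt(3) + 240)*3 = (240 + I*sqrt(3))*3 = 720 + 3*I*sqrt(3)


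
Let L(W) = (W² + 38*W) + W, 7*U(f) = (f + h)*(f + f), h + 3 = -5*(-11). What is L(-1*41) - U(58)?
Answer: -12186/7 ≈ -1740.9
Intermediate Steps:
h = 52 (h = -3 - 5*(-11) = -3 + 55 = 52)
U(f) = 2*f*(52 + f)/7 (U(f) = ((f + 52)*(f + f))/7 = ((52 + f)*(2*f))/7 = (2*f*(52 + f))/7 = 2*f*(52 + f)/7)
L(W) = W² + 39*W
L(-1*41) - U(58) = (-1*41)*(39 - 1*41) - 2*58*(52 + 58)/7 = -41*(39 - 41) - 2*58*110/7 = -41*(-2) - 1*12760/7 = 82 - 12760/7 = -12186/7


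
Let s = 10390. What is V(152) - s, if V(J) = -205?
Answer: -10595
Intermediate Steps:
V(152) - s = -205 - 1*10390 = -205 - 10390 = -10595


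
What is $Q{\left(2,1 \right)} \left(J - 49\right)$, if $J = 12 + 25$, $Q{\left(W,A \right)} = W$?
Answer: $-24$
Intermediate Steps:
$J = 37$
$Q{\left(2,1 \right)} \left(J - 49\right) = 2 \left(37 - 49\right) = 2 \left(-12\right) = -24$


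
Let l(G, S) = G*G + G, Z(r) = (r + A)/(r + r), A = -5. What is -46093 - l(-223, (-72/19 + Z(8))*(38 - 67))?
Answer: -95599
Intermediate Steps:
Z(r) = (-5 + r)/(2*r) (Z(r) = (r - 5)/(r + r) = (-5 + r)/((2*r)) = (-5 + r)*(1/(2*r)) = (-5 + r)/(2*r))
l(G, S) = G + G² (l(G, S) = G² + G = G + G²)
-46093 - l(-223, (-72/19 + Z(8))*(38 - 67)) = -46093 - (-223)*(1 - 223) = -46093 - (-223)*(-222) = -46093 - 1*49506 = -46093 - 49506 = -95599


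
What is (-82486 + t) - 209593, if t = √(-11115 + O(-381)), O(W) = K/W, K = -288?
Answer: -292079 + I*√179261643/127 ≈ -2.9208e+5 + 105.42*I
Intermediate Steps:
O(W) = -288/W
t = I*√179261643/127 (t = √(-11115 - 288/(-381)) = √(-11115 - 288*(-1/381)) = √(-11115 + 96/127) = √(-1411509/127) = I*√179261643/127 ≈ 105.42*I)
(-82486 + t) - 209593 = (-82486 + I*√179261643/127) - 209593 = -292079 + I*√179261643/127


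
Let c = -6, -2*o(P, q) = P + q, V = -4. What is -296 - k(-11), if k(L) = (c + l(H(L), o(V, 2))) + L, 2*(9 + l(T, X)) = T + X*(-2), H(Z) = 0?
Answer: -269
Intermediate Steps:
o(P, q) = -P/2 - q/2 (o(P, q) = -(P + q)/2 = -P/2 - q/2)
l(T, X) = -9 + T/2 - X (l(T, X) = -9 + (T + X*(-2))/2 = -9 + (T - 2*X)/2 = -9 + (T/2 - X) = -9 + T/2 - X)
k(L) = -16 + L (k(L) = (-6 + (-9 + (½)*0 - (-½*(-4) - ½*2))) + L = (-6 + (-9 + 0 - (2 - 1))) + L = (-6 + (-9 + 0 - 1*1)) + L = (-6 + (-9 + 0 - 1)) + L = (-6 - 10) + L = -16 + L)
-296 - k(-11) = -296 - (-16 - 11) = -296 - 1*(-27) = -296 + 27 = -269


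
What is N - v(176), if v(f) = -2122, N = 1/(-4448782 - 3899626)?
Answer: 17715321775/8348408 ≈ 2122.0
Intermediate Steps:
N = -1/8348408 (N = 1/(-8348408) = -1/8348408 ≈ -1.1978e-7)
N - v(176) = -1/8348408 - 1*(-2122) = -1/8348408 + 2122 = 17715321775/8348408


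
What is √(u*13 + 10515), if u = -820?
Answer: I*√145 ≈ 12.042*I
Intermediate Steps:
√(u*13 + 10515) = √(-820*13 + 10515) = √(-10660 + 10515) = √(-145) = I*√145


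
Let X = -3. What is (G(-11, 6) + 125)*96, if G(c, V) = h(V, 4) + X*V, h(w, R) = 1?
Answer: 10368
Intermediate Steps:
G(c, V) = 1 - 3*V
(G(-11, 6) + 125)*96 = ((1 - 3*6) + 125)*96 = ((1 - 18) + 125)*96 = (-17 + 125)*96 = 108*96 = 10368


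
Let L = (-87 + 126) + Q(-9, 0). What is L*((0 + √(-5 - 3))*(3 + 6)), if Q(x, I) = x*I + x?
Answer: 540*I*√2 ≈ 763.68*I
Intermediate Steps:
Q(x, I) = x + I*x (Q(x, I) = I*x + x = x + I*x)
L = 30 (L = (-87 + 126) - 9*(1 + 0) = 39 - 9*1 = 39 - 9 = 30)
L*((0 + √(-5 - 3))*(3 + 6)) = 30*((0 + √(-5 - 3))*(3 + 6)) = 30*((0 + √(-8))*9) = 30*((0 + 2*I*√2)*9) = 30*((2*I*√2)*9) = 30*(18*I*√2) = 540*I*√2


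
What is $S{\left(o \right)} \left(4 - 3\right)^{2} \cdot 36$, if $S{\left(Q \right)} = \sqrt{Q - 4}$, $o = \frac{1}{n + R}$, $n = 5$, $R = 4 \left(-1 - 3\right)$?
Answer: $\frac{108 i \sqrt{55}}{11} \approx 72.814 i$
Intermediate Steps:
$R = -16$ ($R = 4 \left(-4\right) = -16$)
$o = - \frac{1}{11}$ ($o = \frac{1}{5 - 16} = \frac{1}{-11} = - \frac{1}{11} \approx -0.090909$)
$S{\left(Q \right)} = \sqrt{-4 + Q}$
$S{\left(o \right)} \left(4 - 3\right)^{2} \cdot 36 = \sqrt{-4 - \frac{1}{11}} \left(4 - 3\right)^{2} \cdot 36 = \sqrt{- \frac{45}{11}} \cdot 1^{2} \cdot 36 = \frac{3 i \sqrt{55}}{11} \cdot 1 \cdot 36 = \frac{3 i \sqrt{55}}{11} \cdot 36 = \frac{108 i \sqrt{55}}{11}$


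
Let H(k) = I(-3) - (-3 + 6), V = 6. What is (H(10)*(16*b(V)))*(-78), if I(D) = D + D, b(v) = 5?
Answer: 56160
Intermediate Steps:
I(D) = 2*D
H(k) = -9 (H(k) = 2*(-3) - (-3 + 6) = -6 - 1*3 = -6 - 3 = -9)
(H(10)*(16*b(V)))*(-78) = -144*5*(-78) = -9*80*(-78) = -720*(-78) = 56160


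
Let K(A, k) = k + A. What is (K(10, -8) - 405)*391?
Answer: -157573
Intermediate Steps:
K(A, k) = A + k
(K(10, -8) - 405)*391 = ((10 - 8) - 405)*391 = (2 - 405)*391 = -403*391 = -157573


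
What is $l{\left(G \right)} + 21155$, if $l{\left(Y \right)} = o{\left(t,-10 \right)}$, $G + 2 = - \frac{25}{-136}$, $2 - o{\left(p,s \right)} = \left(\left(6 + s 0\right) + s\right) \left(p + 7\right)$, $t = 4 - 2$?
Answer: $21193$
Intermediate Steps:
$t = 2$ ($t = 4 - 2 = 2$)
$o{\left(p,s \right)} = 2 - \left(6 + s\right) \left(7 + p\right)$ ($o{\left(p,s \right)} = 2 - \left(\left(6 + s 0\right) + s\right) \left(p + 7\right) = 2 - \left(\left(6 + 0\right) + s\right) \left(7 + p\right) = 2 - \left(6 + s\right) \left(7 + p\right)$)
$G = - \frac{247}{136}$ ($G = -2 - \frac{25}{-136} = -2 - - \frac{25}{136} = -2 + \frac{25}{136} = - \frac{247}{136} \approx -1.8162$)
$l{\left(Y \right)} = 38$ ($l{\left(Y \right)} = -40 - -70 - 12 - 2 \left(-10\right) = -40 + 70 - 12 + 20 = 38$)
$l{\left(G \right)} + 21155 = 38 + 21155 = 21193$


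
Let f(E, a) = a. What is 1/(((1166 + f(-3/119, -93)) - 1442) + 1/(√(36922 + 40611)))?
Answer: -28609677/10556970812 - √77533/10556970812 ≈ -0.0027101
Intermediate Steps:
1/(((1166 + f(-3/119, -93)) - 1442) + 1/(√(36922 + 40611))) = 1/(((1166 - 93) - 1442) + 1/(√(36922 + 40611))) = 1/((1073 - 1442) + 1/(√77533)) = 1/(-369 + √77533/77533)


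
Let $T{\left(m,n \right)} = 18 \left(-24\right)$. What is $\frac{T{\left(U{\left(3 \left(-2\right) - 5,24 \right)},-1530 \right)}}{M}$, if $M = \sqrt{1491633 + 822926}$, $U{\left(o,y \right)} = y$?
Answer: $- \frac{432 \sqrt{2314559}}{2314559} \approx -0.28396$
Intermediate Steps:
$T{\left(m,n \right)} = -432$
$M = \sqrt{2314559} \approx 1521.4$
$\frac{T{\left(U{\left(3 \left(-2\right) - 5,24 \right)},-1530 \right)}}{M} = - \frac{432}{\sqrt{2314559}} = - 432 \frac{\sqrt{2314559}}{2314559} = - \frac{432 \sqrt{2314559}}{2314559}$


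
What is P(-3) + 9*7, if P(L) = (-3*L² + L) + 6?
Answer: 39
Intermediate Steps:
P(L) = 6 + L - 3*L² (P(L) = (L - 3*L²) + 6 = 6 + L - 3*L²)
P(-3) + 9*7 = (6 - 3 - 3*(-3)²) + 9*7 = (6 - 3 - 3*9) + 63 = (6 - 3 - 27) + 63 = -24 + 63 = 39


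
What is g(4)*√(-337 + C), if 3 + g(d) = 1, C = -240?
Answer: -2*I*√577 ≈ -48.042*I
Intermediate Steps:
g(d) = -2 (g(d) = -3 + 1 = -2)
g(4)*√(-337 + C) = -2*√(-337 - 240) = -2*I*√577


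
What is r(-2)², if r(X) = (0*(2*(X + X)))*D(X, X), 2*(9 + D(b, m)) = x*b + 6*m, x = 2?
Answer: 0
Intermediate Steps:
D(b, m) = -9 + b + 3*m (D(b, m) = -9 + (2*b + 6*m)/2 = -9 + (b + 3*m) = -9 + b + 3*m)
r(X) = 0 (r(X) = (0*(2*(X + X)))*(-9 + X + 3*X) = (0*(2*(2*X)))*(-9 + 4*X) = (0*(4*X))*(-9 + 4*X) = 0*(-9 + 4*X) = 0)
r(-2)² = 0² = 0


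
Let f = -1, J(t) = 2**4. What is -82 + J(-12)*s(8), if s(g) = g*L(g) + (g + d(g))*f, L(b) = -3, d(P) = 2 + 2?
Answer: -658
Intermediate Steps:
d(P) = 4
J(t) = 16
s(g) = -4 - 4*g (s(g) = g*(-3) + (g + 4)*(-1) = -3*g + (4 + g)*(-1) = -3*g + (-4 - g) = -4 - 4*g)
-82 + J(-12)*s(8) = -82 + 16*(-4 - 4*8) = -82 + 16*(-4 - 32) = -82 + 16*(-36) = -82 - 576 = -658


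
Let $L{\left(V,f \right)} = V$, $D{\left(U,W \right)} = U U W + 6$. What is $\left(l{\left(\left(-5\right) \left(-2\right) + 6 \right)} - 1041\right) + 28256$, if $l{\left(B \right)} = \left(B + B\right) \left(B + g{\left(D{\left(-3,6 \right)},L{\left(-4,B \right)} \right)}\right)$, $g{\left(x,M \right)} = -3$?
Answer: $27631$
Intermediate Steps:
$D{\left(U,W \right)} = 6 + W U^{2}$ ($D{\left(U,W \right)} = U^{2} W + 6 = W U^{2} + 6 = 6 + W U^{2}$)
$l{\left(B \right)} = 2 B \left(-3 + B\right)$ ($l{\left(B \right)} = \left(B + B\right) \left(B - 3\right) = 2 B \left(-3 + B\right)$)
$\left(l{\left(\left(-5\right) \left(-2\right) + 6 \right)} - 1041\right) + 28256 = \left(2 \left(\left(-5\right) \left(-2\right) + 6\right) \left(-3 + \left(\left(-5\right) \left(-2\right) + 6\right)\right) - 1041\right) + 28256 = \left(2 \left(10 + 6\right) \left(-3 + \left(10 + 6\right)\right) - 1041\right) + 28256 = \left(2 \cdot 16 \left(-3 + 16\right) - 1041\right) + 28256 = \left(2 \cdot 16 \cdot 13 - 1041\right) + 28256 = \left(416 - 1041\right) + 28256 = -625 + 28256 = 27631$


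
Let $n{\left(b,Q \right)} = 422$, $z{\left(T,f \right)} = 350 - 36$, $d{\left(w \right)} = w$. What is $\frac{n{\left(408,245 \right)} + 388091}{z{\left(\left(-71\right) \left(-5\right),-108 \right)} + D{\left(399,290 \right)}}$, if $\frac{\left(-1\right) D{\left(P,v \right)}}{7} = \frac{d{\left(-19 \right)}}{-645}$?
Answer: $\frac{250590885}{202397} \approx 1238.1$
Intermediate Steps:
$D{\left(P,v \right)} = - \frac{133}{645}$ ($D{\left(P,v \right)} = - 7 \left(- \frac{19}{-645}\right) = - 7 \left(\left(-19\right) \left(- \frac{1}{645}\right)\right) = \left(-7\right) \frac{19}{645} = - \frac{133}{645}$)
$z{\left(T,f \right)} = 314$
$\frac{n{\left(408,245 \right)} + 388091}{z{\left(\left(-71\right) \left(-5\right),-108 \right)} + D{\left(399,290 \right)}} = \frac{422 + 388091}{314 - \frac{133}{645}} = \frac{388513}{\frac{202397}{645}} = 388513 \cdot \frac{645}{202397} = \frac{250590885}{202397}$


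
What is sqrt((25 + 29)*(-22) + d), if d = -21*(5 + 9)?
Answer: I*sqrt(1482) ≈ 38.497*I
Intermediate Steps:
d = -294 (d = -21*14 = -294)
sqrt((25 + 29)*(-22) + d) = sqrt((25 + 29)*(-22) - 294) = sqrt(54*(-22) - 294) = sqrt(-1188 - 294) = sqrt(-1482) = I*sqrt(1482)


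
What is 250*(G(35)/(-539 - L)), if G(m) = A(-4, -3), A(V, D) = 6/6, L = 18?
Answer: -250/557 ≈ -0.44883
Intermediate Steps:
A(V, D) = 1 (A(V, D) = 6*(1/6) = 1)
G(m) = 1
250*(G(35)/(-539 - L)) = 250*(1/(-539 - 1*18)) = 250*(1/(-539 - 18)) = 250*(1/(-557)) = 250*(1*(-1/557)) = 250*(-1/557) = -250/557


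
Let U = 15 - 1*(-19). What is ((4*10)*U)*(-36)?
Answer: -48960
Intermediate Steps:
U = 34 (U = 15 + 19 = 34)
((4*10)*U)*(-36) = ((4*10)*34)*(-36) = (40*34)*(-36) = 1360*(-36) = -48960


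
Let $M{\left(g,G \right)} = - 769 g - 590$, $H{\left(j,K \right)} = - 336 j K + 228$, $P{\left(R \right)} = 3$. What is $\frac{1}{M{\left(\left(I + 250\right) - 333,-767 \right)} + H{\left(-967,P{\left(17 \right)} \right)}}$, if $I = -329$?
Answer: $\frac{1}{1291202} \approx 7.7447 \cdot 10^{-7}$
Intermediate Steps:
$H{\left(j,K \right)} = 228 - 336 K j$ ($H{\left(j,K \right)} = - 336 K j + 228 = 228 - 336 K j$)
$M{\left(g,G \right)} = -590 - 769 g$
$\frac{1}{M{\left(\left(I + 250\right) - 333,-767 \right)} + H{\left(-967,P{\left(17 \right)} \right)}} = \frac{1}{\left(-590 - 769 \left(\left(-329 + 250\right) - 333\right)\right) - \left(-228 + 1008 \left(-967\right)\right)} = \frac{1}{\left(-590 - 769 \left(-79 - 333\right)\right) + \left(228 + 974736\right)} = \frac{1}{\left(-590 - -316828\right) + 974964} = \frac{1}{\left(-590 + 316828\right) + 974964} = \frac{1}{316238 + 974964} = \frac{1}{1291202}$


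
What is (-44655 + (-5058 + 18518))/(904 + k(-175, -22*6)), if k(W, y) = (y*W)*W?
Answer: 31195/4041596 ≈ 0.0077185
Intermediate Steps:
k(W, y) = y*W² (k(W, y) = (W*y)*W = y*W²)
(-44655 + (-5058 + 18518))/(904 + k(-175, -22*6)) = (-44655 + (-5058 + 18518))/(904 - 22*6*(-175)²) = (-44655 + 13460)/(904 - 132*30625) = -31195/(904 - 4042500) = -31195/(-4041596) = -31195*(-1/4041596) = 31195/4041596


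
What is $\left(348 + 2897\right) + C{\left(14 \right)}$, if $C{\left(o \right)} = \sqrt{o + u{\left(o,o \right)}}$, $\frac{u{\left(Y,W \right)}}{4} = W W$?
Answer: $3245 + \sqrt{798} \approx 3273.3$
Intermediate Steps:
$u{\left(Y,W \right)} = 4 W^{2}$ ($u{\left(Y,W \right)} = 4 W W = 4 W^{2}$)
$C{\left(o \right)} = \sqrt{o + 4 o^{2}}$
$\left(348 + 2897\right) + C{\left(14 \right)} = \left(348 + 2897\right) + \sqrt{14 \left(1 + 4 \cdot 14\right)} = 3245 + \sqrt{14 \left(1 + 56\right)} = 3245 + \sqrt{14 \cdot 57} = 3245 + \sqrt{798}$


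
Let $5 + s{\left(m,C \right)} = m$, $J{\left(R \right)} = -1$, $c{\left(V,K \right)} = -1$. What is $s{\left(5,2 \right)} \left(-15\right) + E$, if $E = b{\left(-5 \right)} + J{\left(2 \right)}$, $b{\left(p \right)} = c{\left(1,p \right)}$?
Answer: $-2$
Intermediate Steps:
$s{\left(m,C \right)} = -5 + m$
$b{\left(p \right)} = -1$
$E = -2$ ($E = -1 - 1 = -2$)
$s{\left(5,2 \right)} \left(-15\right) + E = \left(-5 + 5\right) \left(-15\right) - 2 = 0 \left(-15\right) - 2 = 0 - 2 = -2$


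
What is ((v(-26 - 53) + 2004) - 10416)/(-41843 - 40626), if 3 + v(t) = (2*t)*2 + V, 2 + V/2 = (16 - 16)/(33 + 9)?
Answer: 8735/82469 ≈ 0.10592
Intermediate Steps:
V = -4 (V = -4 + 2*((16 - 16)/(33 + 9)) = -4 + 2*(0/42) = -4 + 2*(0*(1/42)) = -4 + 2*0 = -4 + 0 = -4)
v(t) = -7 + 4*t (v(t) = -3 + ((2*t)*2 - 4) = -3 + (4*t - 4) = -3 + (-4 + 4*t) = -7 + 4*t)
((v(-26 - 53) + 2004) - 10416)/(-41843 - 40626) = (((-7 + 4*(-26 - 53)) + 2004) - 10416)/(-41843 - 40626) = (((-7 + 4*(-79)) + 2004) - 10416)/(-82469) = (((-7 - 316) + 2004) - 10416)*(-1/82469) = ((-323 + 2004) - 10416)*(-1/82469) = (1681 - 10416)*(-1/82469) = -8735*(-1/82469) = 8735/82469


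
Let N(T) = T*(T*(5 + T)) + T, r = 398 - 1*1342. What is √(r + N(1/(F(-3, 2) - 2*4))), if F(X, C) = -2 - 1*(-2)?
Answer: I*√966706/32 ≈ 30.725*I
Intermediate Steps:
r = -944 (r = 398 - 1342 = -944)
F(X, C) = 0 (F(X, C) = -2 + 2 = 0)
N(T) = T + T²*(5 + T) (N(T) = T²*(5 + T) + T = T + T²*(5 + T))
√(r + N(1/(F(-3, 2) - 2*4))) = √(-944 + (1 + (1/(0 - 2*4))² + 5/(0 - 2*4))/(0 - 2*4)) = √(-944 + (1 + (1/(0 - 8))² + 5/(0 - 8))/(0 - 8)) = √(-944 + (1 + (1/(-8))² + 5/(-8))/(-8)) = √(-944 - (1 + (-⅛)² + 5*(-⅛))/8) = √(-944 - (1 + 1/64 - 5/8)/8) = √(-944 - ⅛*25/64) = √(-944 - 25/512) = √(-483353/512) = I*√966706/32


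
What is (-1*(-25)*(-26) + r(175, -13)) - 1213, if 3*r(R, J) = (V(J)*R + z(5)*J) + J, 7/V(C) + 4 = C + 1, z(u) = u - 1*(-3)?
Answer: -92521/48 ≈ -1927.5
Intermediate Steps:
z(u) = 3 + u (z(u) = u + 3 = 3 + u)
V(C) = 7/(-3 + C) (V(C) = 7/(-4 + (C + 1)) = 7/(-4 + (1 + C)) = 7/(-3 + C))
r(R, J) = 3*J + 7*R/(3*(-3 + J)) (r(R, J) = (((7/(-3 + J))*R + (3 + 5)*J) + J)/3 = ((7*R/(-3 + J) + 8*J) + J)/3 = ((8*J + 7*R/(-3 + J)) + J)/3 = (9*J + 7*R/(-3 + J))/3 = 3*J + 7*R/(3*(-3 + J)))
(-1*(-25)*(-26) + r(175, -13)) - 1213 = (-1*(-25)*(-26) + (7*175 + 9*(-13)*(-3 - 13))/(3*(-3 - 13))) - 1213 = (25*(-26) + (1/3)*(1225 + 9*(-13)*(-16))/(-16)) - 1213 = (-650 + (1/3)*(-1/16)*(1225 + 1872)) - 1213 = (-650 + (1/3)*(-1/16)*3097) - 1213 = (-650 - 3097/48) - 1213 = -34297/48 - 1213 = -92521/48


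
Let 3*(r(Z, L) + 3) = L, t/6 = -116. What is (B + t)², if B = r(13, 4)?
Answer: 4380649/9 ≈ 4.8674e+5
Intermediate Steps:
t = -696 (t = 6*(-116) = -696)
r(Z, L) = -3 + L/3
B = -5/3 (B = -3 + (⅓)*4 = -3 + 4/3 = -5/3 ≈ -1.6667)
(B + t)² = (-5/3 - 696)² = (-2093/3)² = 4380649/9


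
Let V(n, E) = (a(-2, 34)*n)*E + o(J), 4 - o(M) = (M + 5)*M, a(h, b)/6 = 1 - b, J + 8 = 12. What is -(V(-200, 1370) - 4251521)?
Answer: -50000447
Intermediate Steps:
J = 4 (J = -8 + 12 = 4)
a(h, b) = 6 - 6*b (a(h, b) = 6*(1 - b) = 6 - 6*b)
o(M) = 4 - M*(5 + M) (o(M) = 4 - (M + 5)*M = 4 - (5 + M)*M = 4 - M*(5 + M))
V(n, E) = -32 - 198*E*n (V(n, E) = ((6 - 6*34)*n)*E + (4 - 1*4² - 5*4) = ((6 - 204)*n)*E + (4 - 1*16 - 20) = (-198*n)*E + (4 - 16 - 20) = -198*E*n - 32 = -32 - 198*E*n)
-(V(-200, 1370) - 4251521) = -((-32 - 198*1370*(-200)) - 4251521) = -((-32 + 54252000) - 4251521) = -(54251968 - 4251521) = -1*50000447 = -50000447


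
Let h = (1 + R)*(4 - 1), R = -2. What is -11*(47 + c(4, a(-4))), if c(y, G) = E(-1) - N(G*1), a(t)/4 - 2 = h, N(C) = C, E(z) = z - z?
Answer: -561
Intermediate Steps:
E(z) = 0
h = -3 (h = (1 - 2)*(4 - 1) = -1*3 = -3)
a(t) = -4 (a(t) = 8 + 4*(-3) = 8 - 12 = -4)
c(y, G) = -G (c(y, G) = 0 - G = -G)
-11*(47 + c(4, a(-4))) = -11*(47 - 1*(-4)) = -11*(47 + 4) = -11*51 = -561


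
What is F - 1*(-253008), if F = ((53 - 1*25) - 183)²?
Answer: 277033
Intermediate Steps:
F = 24025 (F = ((53 - 25) - 183)² = (28 - 183)² = (-155)² = 24025)
F - 1*(-253008) = 24025 - 1*(-253008) = 24025 + 253008 = 277033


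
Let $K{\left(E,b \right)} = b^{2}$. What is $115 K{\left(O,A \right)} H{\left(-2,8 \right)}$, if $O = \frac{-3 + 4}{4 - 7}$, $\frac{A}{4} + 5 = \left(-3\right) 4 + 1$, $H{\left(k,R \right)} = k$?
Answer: $-942080$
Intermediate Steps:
$A = -64$ ($A = -20 + 4 \left(\left(-3\right) 4 + 1\right) = -20 + 4 \left(-12 + 1\right) = -20 + 4 \left(-11\right) = -20 - 44 = -64$)
$O = - \frac{1}{3}$ ($O = 1 \frac{1}{-3} = 1 \left(- \frac{1}{3}\right) = - \frac{1}{3} \approx -0.33333$)
$115 K{\left(O,A \right)} H{\left(-2,8 \right)} = 115 \left(-64\right)^{2} \left(-2\right) = 115 \cdot 4096 \left(-2\right) = 471040 \left(-2\right) = -942080$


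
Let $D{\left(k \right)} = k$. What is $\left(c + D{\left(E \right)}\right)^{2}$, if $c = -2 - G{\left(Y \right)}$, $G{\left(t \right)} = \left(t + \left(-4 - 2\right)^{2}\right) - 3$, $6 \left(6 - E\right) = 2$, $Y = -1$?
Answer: $\frac{7225}{9} \approx 802.78$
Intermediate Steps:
$E = \frac{17}{3}$ ($E = 6 - \frac{1}{3} = \frac{17}{3} \approx 5.6667$)
$G{\left(t \right)} = 33 + t$ ($G{\left(t \right)} = \left(t + \left(-6\right)^{2}\right) - 3 = \left(t + 36\right) - 3 = \left(36 + t\right) - 3 = 33 + t$)
$c = -34$ ($c = -2 - \left(33 - 1\right) = -2 - 32 = -34$)
$\left(c + D{\left(E \right)}\right)^{2} = \left(-34 + \frac{17}{3}\right)^{2} = \left(- \frac{85}{3}\right)^{2} = \frac{7225}{9}$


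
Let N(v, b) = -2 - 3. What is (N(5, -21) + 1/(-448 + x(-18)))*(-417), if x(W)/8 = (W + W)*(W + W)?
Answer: 20682783/9920 ≈ 2085.0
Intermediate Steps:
x(W) = 32*W**2 (x(W) = 8*((W + W)*(W + W)) = 8*((2*W)*(2*W)) = 8*(4*W**2) = 32*W**2)
N(v, b) = -5
(N(5, -21) + 1/(-448 + x(-18)))*(-417) = (-5 + 1/(-448 + 32*(-18)**2))*(-417) = (-5 + 1/(-448 + 32*324))*(-417) = (-5 + 1/(-448 + 10368))*(-417) = (-5 + 1/9920)*(-417) = -49599/9920*(-417) = 20682783/9920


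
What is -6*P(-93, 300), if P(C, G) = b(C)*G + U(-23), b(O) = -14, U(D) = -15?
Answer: 25290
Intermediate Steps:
P(C, G) = -15 - 14*G (P(C, G) = -14*G - 15 = -15 - 14*G)
-6*P(-93, 300) = -6*(-15 - 14*300) = -6*(-15 - 4200) = -6*(-4215) = 25290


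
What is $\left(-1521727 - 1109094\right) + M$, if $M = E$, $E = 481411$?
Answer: $-2149410$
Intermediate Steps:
$M = 481411$
$\left(-1521727 - 1109094\right) + M = \left(-1521727 - 1109094\right) + 481411 = -2630821 + 481411 = -2149410$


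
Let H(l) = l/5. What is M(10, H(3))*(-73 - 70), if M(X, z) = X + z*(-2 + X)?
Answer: -10582/5 ≈ -2116.4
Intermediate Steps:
H(l) = l/5 (H(l) = l*(⅕) = l/5)
M(10, H(3))*(-73 - 70) = (10 - 2*3/5 + 10*((⅕)*3))*(-73 - 70) = (10 - 2*⅗ + 10*(⅗))*(-143) = (10 - 6/5 + 6)*(-143) = (74/5)*(-143) = -10582/5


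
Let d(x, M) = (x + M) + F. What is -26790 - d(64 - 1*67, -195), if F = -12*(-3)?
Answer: -26628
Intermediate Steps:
F = 36
d(x, M) = 36 + M + x (d(x, M) = (x + M) + 36 = (M + x) + 36 = 36 + M + x)
-26790 - d(64 - 1*67, -195) = -26790 - (36 - 195 + (64 - 1*67)) = -26790 - (36 - 195 + (64 - 67)) = -26790 - (36 - 195 - 3) = -26790 - 1*(-162) = -26790 + 162 = -26628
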